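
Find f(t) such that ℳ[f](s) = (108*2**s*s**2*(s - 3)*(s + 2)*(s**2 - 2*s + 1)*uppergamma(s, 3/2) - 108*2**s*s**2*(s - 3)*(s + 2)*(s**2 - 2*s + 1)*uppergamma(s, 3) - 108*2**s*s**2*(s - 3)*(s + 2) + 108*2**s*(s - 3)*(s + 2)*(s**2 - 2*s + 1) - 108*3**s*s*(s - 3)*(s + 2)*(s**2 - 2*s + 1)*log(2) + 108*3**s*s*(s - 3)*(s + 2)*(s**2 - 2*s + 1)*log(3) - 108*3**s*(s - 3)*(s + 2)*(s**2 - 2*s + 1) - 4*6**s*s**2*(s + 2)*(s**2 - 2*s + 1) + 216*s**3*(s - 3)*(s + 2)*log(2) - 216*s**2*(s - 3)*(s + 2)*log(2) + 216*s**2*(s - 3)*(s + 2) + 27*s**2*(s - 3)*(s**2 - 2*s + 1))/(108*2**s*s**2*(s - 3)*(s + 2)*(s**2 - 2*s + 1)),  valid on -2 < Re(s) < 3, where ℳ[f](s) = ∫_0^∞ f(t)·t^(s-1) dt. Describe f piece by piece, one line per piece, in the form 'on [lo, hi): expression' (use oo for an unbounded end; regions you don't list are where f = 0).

on [0, 1/2): t**2
on [1/2, 1): log(t)/t
on [1, 3/2): log(t)
on [3/2, 3): exp(-t)
on [3, oo): t**(-3)

cuts at 1/2, 1, 3/2, 3: linearity sums the 5 kernel integrals
[0, 1/2) adds the kernel integral of t**2
∫ over [1/2, 1) of log(t)/t·t^(s-1) joins the sum
[1, 3/2) adds the kernel integral of log(t)
on [3/2, 3): add ∫ exp(-t)·t^(s-1) dt
on [3, ∞): add ∫ t**(-3)·t^(s-1) dt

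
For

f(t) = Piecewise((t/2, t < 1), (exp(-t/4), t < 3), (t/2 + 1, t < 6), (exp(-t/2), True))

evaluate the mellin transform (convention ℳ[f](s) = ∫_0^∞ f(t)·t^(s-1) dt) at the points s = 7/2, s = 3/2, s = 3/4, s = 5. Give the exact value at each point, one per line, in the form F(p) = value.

peel off the common scale on t: t on [0, 1/2); exp(-t/2) on [1/2, 3/2); t + 1 on [3/2, 3); …
decompose at 1, 3, 6; ℳ[f](s) sums the 4 pieces' integrals
piece [0, 1): integrate t/2 against the kernel
the [1, 3) slice contributes ∫ exp(-t/4)·t^(s-1) dt
on [3, 6): add ∫ (t/2 + 1)·t^(s-1) dt
over [6, ∞), the kernel integral of exp(-t/2) enters the sum

F(7/2) = -396*sqrt(3)*exp(-3/4) - 240*sqrt(pi)*erfc(sqrt(3)/2) - 117*sqrt(3)/7 + 1/9 + 15*sqrt(2)*sqrt(pi)*erfc(sqrt(3)) + 162*sqrt(6)*exp(-3) + 240*sqrt(pi)*erfc(1/2) + 284*exp(-1/4) + 1440*sqrt(6)/7
F(3/2) = -19*sqrt(3)/5 - 4*sqrt(3)*exp(-3/4) - 4*sqrt(pi)*erfc(sqrt(3)/2) + sqrt(2)*sqrt(pi)*erfc(sqrt(3)) + 1/5 + 2*sqrt(6)*exp(-3) + 4*exp(-1/4) + 4*sqrt(pi)*erfc(1/2) + 56*sqrt(6)/5
F(3/4) = -46*3**(3/4)/21 - 2*sqrt(2)*uppergamma(3/4, 3/4) + 2**(3/4)*uppergamma(3/4, 3) + 2/7 + 2*sqrt(2)*uppergamma(3/4, 1/4) + 64*6**(3/4)/21
F(5) = -51972*exp(-3/4) + 12576*exp(-3) + 80009/15 + 31556*exp(-1/4)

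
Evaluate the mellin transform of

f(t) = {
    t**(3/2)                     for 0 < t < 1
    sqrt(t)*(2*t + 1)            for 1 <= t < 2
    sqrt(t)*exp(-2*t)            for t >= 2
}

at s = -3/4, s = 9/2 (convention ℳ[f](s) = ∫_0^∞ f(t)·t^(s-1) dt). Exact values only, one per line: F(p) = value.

undo the shared t-power: t on [0, 1); 2*t + 1 on [1, 2); exp(-2*t) on [2, ∞)
cuts at 1, 2: linearity sums the 3 kernel integrals
piece [0, 1): integrate t**(3/2) against the kernel
segment [1, 2) carries sqrt(t)*(2*t + 1); integrate it
on [2, ∞): add ∫ sqrt(t)*exp(-2*t)·t^(s-1) dt

F(-3/4) = 2**(1/4)*uppergamma(-1/4, 4) + 2*2**(3/4)/3 + 8/3
F(9/2) = 103*exp(-4)/4 + 821/30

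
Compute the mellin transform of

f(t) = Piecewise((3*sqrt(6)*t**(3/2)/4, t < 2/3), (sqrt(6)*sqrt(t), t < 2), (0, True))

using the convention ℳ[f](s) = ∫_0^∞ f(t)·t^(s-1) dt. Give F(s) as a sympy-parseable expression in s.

(2/3)**s*(2*3**(s + 1/2)*(4*s + 6) - 4*s - 10)/((2*s + 1)*(2*s + 3))
  Re(s) > -3/2

undo the common scale on t: t**(3/2) on [0, 1); 2*sqrt(t) on [1, 3)
along the cuts 2/3, ℳ[f](s) splits into 2 integrals
segment [0, 2/3) carries 3*sqrt(6)*t**(3/2)/4; integrate it
piece [2/3, 2): integrate sqrt(6)*sqrt(t) against the kernel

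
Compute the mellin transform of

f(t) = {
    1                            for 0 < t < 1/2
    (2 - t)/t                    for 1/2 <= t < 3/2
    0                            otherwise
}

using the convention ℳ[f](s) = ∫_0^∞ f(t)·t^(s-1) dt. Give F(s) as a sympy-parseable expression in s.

reversing the shared t-power: t on [0, 1/2); 2 - t on [1/2, 3/2)
integrate the 2 segments split at 1/2, then add the results
over [0, 1/2), the kernel integral of 1 enters the sum
∫ (2 - t)/t·t^(s-1) over [1/2, 3/2)

(3**s*s + 3**(s + 1) - 6*s - 6)/(3*2**s*s*(s - 1))
  Re(s) > 0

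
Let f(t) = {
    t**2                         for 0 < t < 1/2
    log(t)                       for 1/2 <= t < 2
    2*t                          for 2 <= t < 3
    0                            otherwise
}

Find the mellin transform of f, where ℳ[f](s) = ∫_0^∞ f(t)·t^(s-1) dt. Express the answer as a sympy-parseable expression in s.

(-16*2**(2*s)*s**2*(s + 2) + 4*2**(2*s)*s*(s + 1)*(s + 2)*log(2) - 4*2**(2*s)*(s + 1)*(s + 2) + 24*6**s*s**2*(s + 2) + s**2*(s + 1) + 4*s*(s + 1)*(s + 2)*log(2) + 4*(s + 1)*(s + 2))/(4*2**s*s**2*(s + 1)*(s + 2))
  Re(s) > -2

linearity at 1/2, 2 turns ℳ[f](s) into 3 summed integrals
[0, 1/2) adds the kernel integral of t**2
on [1/2, 2): add ∫ log(t)·t^(s-1) dt
over [2, 3), the kernel integral of 2*t enters the sum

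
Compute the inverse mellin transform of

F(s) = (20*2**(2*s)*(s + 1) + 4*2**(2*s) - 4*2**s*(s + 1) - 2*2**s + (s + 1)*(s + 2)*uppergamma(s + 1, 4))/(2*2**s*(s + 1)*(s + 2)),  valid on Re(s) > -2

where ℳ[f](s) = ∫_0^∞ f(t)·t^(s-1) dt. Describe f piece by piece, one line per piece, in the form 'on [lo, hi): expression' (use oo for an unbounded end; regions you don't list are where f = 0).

on [0, 1): t**2
on [1, 2): t*(2*t + 1)
on [2, oo): t*exp(-2*t)

back out the shared t-power: t on [0, 1); 2*t + 1 on [1, 2); exp(-2*t) on [2, ∞)
summing 3 kernel integrals split by 1, 2 yields ℳ[f](s)
on [0, 1): add ∫ t**2·t^(s-1) dt
for t in [1, 2): the term is ∫ t*(2*t + 1)·t^(s-1)
segment 2 to ∞ holds t*exp(-2*t); add its integral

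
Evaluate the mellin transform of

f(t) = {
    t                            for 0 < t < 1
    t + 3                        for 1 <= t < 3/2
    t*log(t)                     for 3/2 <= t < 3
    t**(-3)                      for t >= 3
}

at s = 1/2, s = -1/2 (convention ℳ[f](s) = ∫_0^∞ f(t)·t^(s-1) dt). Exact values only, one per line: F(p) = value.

F(1/2) = -6 - 178*sqrt(3)/135 + log(2**(sqrt(6)/2)*3**(-sqrt(6)/2 + 2*sqrt(3))) + 23*sqrt(6)/6
F(-1/2) = -2266*sqrt(3)/567 + sqrt(6) + log(2**(sqrt(6))*3**(-sqrt(6) + 2*sqrt(3))) + 6

split f at 1, 3/2, 3: ℳ[f](s) collects 4 kernel integrals
∫ over [0, 1) of t·t^(s-1) joins the sum
[1, 3/2) adds the kernel integral of (t + 3)
[3/2, 3) adds the kernel integral of t*log(t)
on [3, ∞): add ∫ t**(-3)·t^(s-1) dt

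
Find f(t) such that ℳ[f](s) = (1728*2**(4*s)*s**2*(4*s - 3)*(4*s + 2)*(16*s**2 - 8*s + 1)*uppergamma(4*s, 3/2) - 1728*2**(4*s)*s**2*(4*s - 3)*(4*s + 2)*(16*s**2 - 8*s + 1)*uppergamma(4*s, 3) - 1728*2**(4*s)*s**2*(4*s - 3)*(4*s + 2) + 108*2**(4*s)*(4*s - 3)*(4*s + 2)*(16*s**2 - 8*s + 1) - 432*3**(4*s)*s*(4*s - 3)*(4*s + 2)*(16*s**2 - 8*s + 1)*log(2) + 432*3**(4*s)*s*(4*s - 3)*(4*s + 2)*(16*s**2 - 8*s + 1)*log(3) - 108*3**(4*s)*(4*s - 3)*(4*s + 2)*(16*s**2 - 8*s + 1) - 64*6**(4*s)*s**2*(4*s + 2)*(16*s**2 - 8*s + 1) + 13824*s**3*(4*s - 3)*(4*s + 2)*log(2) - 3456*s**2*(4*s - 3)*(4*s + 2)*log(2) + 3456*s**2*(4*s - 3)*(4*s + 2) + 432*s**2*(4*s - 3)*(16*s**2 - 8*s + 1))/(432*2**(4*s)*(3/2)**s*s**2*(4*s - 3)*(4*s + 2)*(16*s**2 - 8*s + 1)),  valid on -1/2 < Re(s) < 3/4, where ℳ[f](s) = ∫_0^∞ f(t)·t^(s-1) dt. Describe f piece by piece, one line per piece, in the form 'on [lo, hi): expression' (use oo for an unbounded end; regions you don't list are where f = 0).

the common scale on t comes off first: sqrt(t) on [0, 1/16); log(t**(1/4))/t**(1/4) on [1/16, 1); log(t**(1/4)) on [1, 81/16); …
strip the power substitution: t on [0, 1/4); log(sqrt(t))/sqrt(t) on [1/4, 1); log(sqrt(t)) on [1, 9/4); …
peel off the power substitution: t**2 on [0, 1/2); log(t)/t on [1/2, 1); log(t) on [1, 3/2); …
cuts at 1/24, 2/3, 27/8, 54: linearity sums the 5 kernel integrals
segment [0, 1/24) carries sqrt(6)*sqrt(t)/2; integrate it
for t in [1/24, 2/3): the term is ∫ 2**(1/4)*3**(3/4)*log(2**(3/4)*3**(1/4)*t**(1/4)/2)/(3*t**(1/4))·t^(s-1)
segment [2/3, 27/8) carries log(2**(3/4)*3**(1/4)*t**(1/4)/2); integrate it
the [27/8, 54) slice contributes ∫ exp(-2**(3/4)*3**(1/4)*t**(1/4)/2)·t^(s-1) dt
∫ over [54, ∞) of 2**(3/4)*3**(1/4)/(3*t**(3/4))·t^(s-1) joins the sum

on [0, 1/24): sqrt(6)*sqrt(t)/2
on [1/24, 2/3): 2**(1/4)*3**(3/4)*log(2**(3/4)*3**(1/4)*t**(1/4)/2)/(3*t**(1/4))
on [2/3, 27/8): log(2**(3/4)*3**(1/4)*t**(1/4)/2)
on [27/8, 54): exp(-2**(3/4)*3**(1/4)*t**(1/4)/2)
on [54, oo): 2**(3/4)*3**(1/4)/(3*t**(3/4))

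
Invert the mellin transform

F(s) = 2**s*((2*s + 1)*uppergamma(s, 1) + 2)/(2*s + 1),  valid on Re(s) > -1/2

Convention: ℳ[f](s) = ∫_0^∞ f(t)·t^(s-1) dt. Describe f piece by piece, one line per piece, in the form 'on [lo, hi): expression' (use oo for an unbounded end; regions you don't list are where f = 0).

on [0, 2): sqrt(2)*sqrt(t)/2
on [2, oo): exp(-t/2)

invert the common scale on t to get sqrt(t) on [0, 1); exp(-t) on [1, ∞)
integrate the 2 segments split at 2, then add the results
∫ sqrt(2)*sqrt(t)/2·t^(s-1) over [0, 2)
on [2, ∞) integrate f = exp(-t/2) against the kernel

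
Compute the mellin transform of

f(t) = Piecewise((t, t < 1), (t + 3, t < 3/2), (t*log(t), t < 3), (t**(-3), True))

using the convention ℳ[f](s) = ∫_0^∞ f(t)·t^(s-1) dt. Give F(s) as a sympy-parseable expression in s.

split f at 1, 3/2, 3: ℳ[f](s) collects 4 kernel integrals
for t in [0, 1): the term is ∫ t·t^(s-1)
segment 1 to 3/2 holds (t + 3); add its integral
the [3/2, 3) slice contributes ∫ t*log(t)·t^(s-1) dt
piece [3, ∞): integrate t**(-3) against the kernel

(-162*2**s*s*(s - 3)*(s**2 + 2*s + 1) - 162*2**s*(s - 3)*(s**2 + 2*s + 1) - 81*3**s*s**2*(s - 3)*(s + 1)*log(3) + 81*3**s*s**2*(s - 3)*(s + 1)*log(2) - 81*3**s*s*(s - 3)*(s + 1)*log(3) + 81*3**s*s*(s - 3)*(s + 1)*log(2) + 81*3**s*s*(s - 3)*(s + 1) + 243*3**s*s*(s - 3)*(s**2 + 2*s + 1) + 162*3**s*(s - 3)*(s**2 + 2*s + 1) + 162*6**s*s**2*(s - 3)*(s + 1)*log(3) - 162*6**s*s*(s - 3)*(s + 1) + 162*6**s*s*(s - 3)*(s + 1)*log(3) - 2*6**s*s*(s + 1)*(s**2 + 2*s + 1))/(54*2**s*s*(s - 3)*(s + 1)*(s**2 + 2*s + 1))
  -1 < Re(s) < 3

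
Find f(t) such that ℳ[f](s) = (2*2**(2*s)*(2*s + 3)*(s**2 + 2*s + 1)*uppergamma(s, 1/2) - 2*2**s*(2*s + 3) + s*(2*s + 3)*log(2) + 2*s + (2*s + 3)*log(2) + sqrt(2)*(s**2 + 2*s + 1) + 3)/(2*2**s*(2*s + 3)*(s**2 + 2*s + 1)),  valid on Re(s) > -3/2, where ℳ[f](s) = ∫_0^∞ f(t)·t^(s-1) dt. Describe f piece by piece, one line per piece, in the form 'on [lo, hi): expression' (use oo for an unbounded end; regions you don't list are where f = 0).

on [0, 1/2): t**(3/2)
on [1/2, 1): t*log(t)
on [1, oo): exp(-t/2)

slice at 1/2, 1, transform all 3 pieces, and sum them
segment [0, 1/2) carries t**(3/2); integrate it
[1/2, 1) adds the kernel integral of t*log(t)
∫ over [1, ∞) of exp(-t/2)·t^(s-1) joins the sum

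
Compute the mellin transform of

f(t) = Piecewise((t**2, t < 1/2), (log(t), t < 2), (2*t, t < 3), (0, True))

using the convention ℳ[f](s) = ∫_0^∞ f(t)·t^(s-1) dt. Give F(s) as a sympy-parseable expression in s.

summing 3 kernel integrals split by 1/2, 2 yields ℳ[f](s)
segment 0 to 1/2 holds t**2; add its integral
on [1/2, 2): add ∫ log(t)·t^(s-1) dt
for t in [2, 3): the term is ∫ 2*t·t^(s-1)

(-16*2**(2*s)*s**2*(s + 2) + 4*2**(2*s)*s*(s + 1)*(s + 2)*log(2) - 4*2**(2*s)*(s + 1)*(s + 2) + 24*6**s*s**2*(s + 2) + s**2*(s + 1) + 4*s*(s + 1)*(s + 2)*log(2) + 4*(s + 1)*(s + 2))/(4*2**s*s**2*(s + 1)*(s + 2))
  Re(s) > -2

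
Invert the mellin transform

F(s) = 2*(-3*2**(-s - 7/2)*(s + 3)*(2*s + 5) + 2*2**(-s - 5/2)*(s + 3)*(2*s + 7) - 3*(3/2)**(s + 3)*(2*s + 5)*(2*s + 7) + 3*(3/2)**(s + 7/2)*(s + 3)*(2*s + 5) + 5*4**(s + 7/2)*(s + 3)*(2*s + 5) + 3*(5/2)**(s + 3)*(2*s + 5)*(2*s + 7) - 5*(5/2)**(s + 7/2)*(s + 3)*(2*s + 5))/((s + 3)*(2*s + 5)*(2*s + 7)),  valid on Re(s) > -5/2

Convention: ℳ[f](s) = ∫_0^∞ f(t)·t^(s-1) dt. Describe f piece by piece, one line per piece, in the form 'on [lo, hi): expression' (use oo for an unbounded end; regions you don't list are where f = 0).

on [0, 1/2): 2*t**(5/2)
on [1/2, 3/2): 3*t**(7/2)
on [3/2, 5/2): 6*t**3
on [5/2, 4): 5*t**(7/2)

f breaks at 1/2, 3/2, 5/2 into 4 integrals to sum
on [0, 1/2) integrate f = 2*t**(5/2) against the kernel
segment [1/2, 3/2) carries 3*t**(7/2); integrate it
on [3/2, 5/2) integrate f = 6*t**3 against the kernel
[5/2, 4) adds the kernel integral of 5*t**(7/2)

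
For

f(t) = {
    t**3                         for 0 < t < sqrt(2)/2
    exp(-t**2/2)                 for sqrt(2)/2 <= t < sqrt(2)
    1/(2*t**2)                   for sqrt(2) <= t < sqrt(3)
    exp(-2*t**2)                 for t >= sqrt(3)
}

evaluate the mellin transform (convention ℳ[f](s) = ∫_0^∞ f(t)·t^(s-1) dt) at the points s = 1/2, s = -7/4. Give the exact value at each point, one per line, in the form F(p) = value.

back out the power substitution: t**(3/2) on [0, 1/2); exp(-t/2) on [1/2, 2); 1/(2*t) on [2, 3); …
integrate the 4 segments split at sqrt(2)/2, sqrt(2), sqrt(3), then add the results
the [0, sqrt(2)/2) slice contributes ∫ t**3·t^(s-1) dt
the [sqrt(2)/2, sqrt(2)) slice contributes ∫ exp(-t**2/2)·t^(s-1) dt
for t in [sqrt(2), sqrt(3)): the term is ∫ 1/(2*t**2)·t^(s-1)
∫ exp(-2*t**2)·t^(s-1) over [sqrt(3), ∞)

F(1/2) = -2**(1/4)*uppergamma(1/4, 1)/2 - 3**(1/4)/9 + 2**(3/4)*uppergamma(1/4, 6)/4 + 5*2**(1/4)/21 + 2**(1/4)*uppergamma(1/4, 1/4)/2
F(-7/4) = -2**(1/8)*uppergamma(-7/8, 1)/4 - 2*3**(1/8)/135 + 2**(7/8)*uppergamma(-7/8, 6)/2 + 2**(1/8)/30 + 2**(1/8)*uppergamma(-7/8, 1/4)/4 + 2*2**(3/8)/5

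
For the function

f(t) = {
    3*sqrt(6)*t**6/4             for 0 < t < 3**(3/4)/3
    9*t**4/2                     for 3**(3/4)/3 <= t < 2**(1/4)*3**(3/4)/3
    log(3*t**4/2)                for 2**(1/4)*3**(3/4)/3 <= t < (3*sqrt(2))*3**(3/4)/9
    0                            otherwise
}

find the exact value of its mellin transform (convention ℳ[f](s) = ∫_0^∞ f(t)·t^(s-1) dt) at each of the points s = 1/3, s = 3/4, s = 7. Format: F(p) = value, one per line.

F(1/3) = 3**(11/12)*(-11856*2**(1/6) - 114 + 13*sqrt(2) + 988*2**(1/6)*log(2) + 12084*2**(1/12))/988
F(3/4) = 3**(13/16)*(-3648*2**(3/8) - 162 + 19*sqrt(2) + 684*2**(3/8)*log(2) + 3972*2**(3/16))/1539
F(7) = 3**(1/4)*(-17765*sqrt(2) - 3822 + 32032*sqrt(2)*log(2) + 19864*2**(3/4))/252252

back out the power substitution: 3*sqrt(6)*t**3/4 on [0, sqrt(3)/3); 9*t**2/2 on [sqrt(3)/3, sqrt(6)/3); log(3*t**2/2) on [sqrt(6)/3, 2*sqrt(3)/3)
back out the power substitution: 3*sqrt(6)*t**(3/2)/4 on [0, 1/3); 9*t/2 on [1/3, 2/3); log(3*t/2) on [2/3, 4/3)
reversing the common scale on t: t**(3/2) on [0, 1/2); 3*t on [1/2, 1); log(t) on [1, 2)
slice at 3**(3/4)/3, 2**(1/4)*3**(3/4)/3, transform all 3 pieces, and sum them
on [0, 3**(3/4)/3): add ∫ 3*sqrt(6)*t**6/4·t^(s-1) dt
piece [3**(3/4)/3, 2**(1/4)*3**(3/4)/3): integrate 9*t**4/2 against the kernel
∫ log(3*t**4/2)·t^(s-1) over [2**(1/4)*3**(3/4)/3, (3*sqrt(2))*3**(3/4)/9)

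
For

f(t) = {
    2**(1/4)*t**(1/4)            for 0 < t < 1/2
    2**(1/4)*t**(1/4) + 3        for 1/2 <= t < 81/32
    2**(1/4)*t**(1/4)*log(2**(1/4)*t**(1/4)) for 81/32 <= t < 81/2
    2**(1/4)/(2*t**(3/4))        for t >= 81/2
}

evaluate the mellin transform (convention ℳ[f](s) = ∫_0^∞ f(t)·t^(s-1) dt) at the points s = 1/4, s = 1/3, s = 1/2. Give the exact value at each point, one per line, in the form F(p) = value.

peel off the common scale on t: t**(1/4) on [0, 1); t**(1/4) + 3 on [1, 81/16); t**(1/4)*log(t**(1/4)) on [81/16, 81); …
back out the power substitution: sqrt(t) on [0, 1); sqrt(t) + 3 on [1, 9/4); sqrt(t)*log(sqrt(t)) on [9/4, 9); …
undo the power substitution: t on [0, 1); t + 3 on [1, 3/2); t*log(t) on [3/2, 3); …
decompose at 1/2, 81/32, 81/2; ℳ[f](s) sums the 4 pieces' integrals
between 0 and 1/2 the integrand is 2**(1/4)*t**(1/4)·t^(s-1)
on [1/2, 81/32): add ∫ (2**(1/4)*t**(1/4) + 3)·t^(s-1) dt
on [81/32, 81/2): add ∫ 2**(1/4)*t**(1/4)*log(2**(1/4)*t**(1/4))·t^(s-1) dt
for t in [81/2, ∞): the term is ∫ 2**(1/4)/(2*t**(3/4))·t^(s-1)

F(1/4) = 2**(3/4)*(162*log(2) + 143 + 486*log(3))/72
F(1/3) = -2332*12**(1/3)/735 - 9*2**(2/3)/2 - 27*6**(1/3)*log(3)/14 + 27*6**(1/3)*log(2)/14 + 1863*6**(1/3)/196 + 54*12**(1/3)*log(3)/7
F(1/2) = sqrt(2)*(17 + 27*log(2) + 189*log(3))/12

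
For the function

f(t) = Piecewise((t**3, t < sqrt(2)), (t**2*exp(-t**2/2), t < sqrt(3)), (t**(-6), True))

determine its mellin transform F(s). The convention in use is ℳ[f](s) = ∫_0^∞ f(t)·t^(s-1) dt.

invert the power substitution to get t**(3/2) on [0, 2); t*exp(-t/2) on [2, 3); t**(-3) on [3, ∞)
remove the shared t-power first: sqrt(t) on [0, 2); exp(-t/2) on [2, 3); t**(-4) on [3, ∞)
the 3 pieces separated at sqrt(2), sqrt(3) each add one integral
[0, sqrt(2)) adds the kernel integral of t**3
piece [sqrt(2), sqrt(3)): integrate t**2*exp(-t**2/2) against the kernel
segment [sqrt(3), ∞) carries t**(-6); integrate it

(2**(s/2)*(s - 6)*(s + 3)*uppergamma(s/2 + 1, 1) - 2**(s/2)*(s - 6)*(s + 3)*uppergamma(s/2 + 1, 3/2) + 2*2**(s/2 + 1/2)*(s - 6) - 3**(s/2)*(s + 3)/27)/((s - 6)*(s + 3))
  -3 < Re(s) < 6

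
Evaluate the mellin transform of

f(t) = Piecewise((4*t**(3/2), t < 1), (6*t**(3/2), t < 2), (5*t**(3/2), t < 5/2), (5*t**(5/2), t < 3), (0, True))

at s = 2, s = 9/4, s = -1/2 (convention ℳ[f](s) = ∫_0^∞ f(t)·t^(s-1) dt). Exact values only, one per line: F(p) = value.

integrate the 4 segments split at 1, 2, 5/2, then add the results
segment 0 to 1 holds 4*t**(3/2); add its integral
on [1, 2) integrate f = 6*t**(3/2) against the kernel
piece [2, 5/2): integrate 5*t**(3/2) against the kernel
on [5/2, 3) integrate f = 5*t**(5/2) against the kernel

F(2) = -10625*sqrt(10)/1008 - 4/7 + 16*sqrt(2)/7 + 90*sqrt(3)
F(9/4) = -4625*2**(1/4)*5**(3/4)/456 - 8/15 + 32*2**(3/4)/15 + 1620*3**(3/4)/19
F(-1/2) = 155/8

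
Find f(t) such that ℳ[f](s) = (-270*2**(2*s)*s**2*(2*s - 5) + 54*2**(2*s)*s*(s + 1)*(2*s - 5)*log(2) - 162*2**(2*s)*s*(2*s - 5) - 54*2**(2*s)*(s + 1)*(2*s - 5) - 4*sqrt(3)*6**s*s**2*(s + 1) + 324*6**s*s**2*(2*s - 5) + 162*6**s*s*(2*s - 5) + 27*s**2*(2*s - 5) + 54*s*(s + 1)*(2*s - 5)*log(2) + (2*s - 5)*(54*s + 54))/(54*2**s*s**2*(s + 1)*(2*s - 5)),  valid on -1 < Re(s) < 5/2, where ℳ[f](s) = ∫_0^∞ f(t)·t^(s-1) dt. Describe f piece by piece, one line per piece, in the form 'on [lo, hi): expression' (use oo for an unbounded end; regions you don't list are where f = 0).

linearity at 1/2, 2, 3 turns ℳ[f](s) into 4 summed integrals
on [0, 1/2): add ∫ t·t^(s-1) dt
on [1/2, 2) integrate f = log(t) against the kernel
piece [2, 3): integrate (t + 3) against the kernel
∫ over [3, ∞) of t**(-5/2)·t^(s-1) joins the sum

on [0, 1/2): t
on [1/2, 2): log(t)
on [2, 3): t + 3
on [3, oo): t**(-5/2)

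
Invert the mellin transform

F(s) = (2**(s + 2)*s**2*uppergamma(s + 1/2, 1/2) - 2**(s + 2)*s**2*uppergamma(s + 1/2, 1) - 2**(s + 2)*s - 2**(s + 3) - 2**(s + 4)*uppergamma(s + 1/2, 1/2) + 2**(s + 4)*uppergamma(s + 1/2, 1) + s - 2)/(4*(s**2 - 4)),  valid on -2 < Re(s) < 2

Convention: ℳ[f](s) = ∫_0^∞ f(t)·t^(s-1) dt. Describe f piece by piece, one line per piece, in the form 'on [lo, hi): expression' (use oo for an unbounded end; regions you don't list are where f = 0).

on [0, 1): t**2/4
on [1, 2): sqrt(2)*sqrt(t)*exp(-t/2)/2
on [2, oo): 4/t**2

remove the common scale on t first: t**2 on [0, 1/2); sqrt(t)*exp(-t) on [1/2, 1); t**(-2) on [1, ∞)
remove the shared t-power first: t**(3/2) on [0, 1/2); exp(-t) on [1/2, 1); t**(-5/2) on [1, ∞)
summing 3 kernel integrals split by 1, 2 yields ℳ[f](s)
the [0, 1) slice contributes ∫ t**2/4·t^(s-1) dt
∫ sqrt(2)*sqrt(t)*exp(-t/2)/2·t^(s-1) over [1, 2)
for t in [2, ∞): the term is ∫ 4/t**2·t^(s-1)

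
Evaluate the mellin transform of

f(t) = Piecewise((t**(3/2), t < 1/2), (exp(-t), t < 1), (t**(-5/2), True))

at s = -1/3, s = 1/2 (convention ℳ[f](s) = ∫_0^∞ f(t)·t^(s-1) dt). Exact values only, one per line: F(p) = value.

F(-1/3) = -uppergamma(-1/3, 1) + 6/17 + 3*2**(5/6)/14 + uppergamma(-1/3, 1/2)
F(1/2) = -sqrt(pi)*erfc(1) + sqrt(pi)*erfc(sqrt(2)/2) + 5/8

f breaks at 1/2, 1 into 3 integrals to sum
segment [0, 1/2) carries t**(3/2); integrate it
∫ over [1/2, 1) of exp(-t)·t^(s-1) joins the sum
for t in [1, ∞): the term is ∫ t**(-5/2)·t^(s-1)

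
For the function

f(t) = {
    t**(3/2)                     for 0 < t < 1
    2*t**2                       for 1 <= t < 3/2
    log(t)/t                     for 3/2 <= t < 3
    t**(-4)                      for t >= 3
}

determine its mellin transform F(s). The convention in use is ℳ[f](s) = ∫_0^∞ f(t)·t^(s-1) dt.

breakpoints 1, 3/2, 3: one integral from each of the 4 segments
segment [0, 1) carries t**(3/2); integrate it
between 1 and 3/2 the integrand is 2*t**2·t^(s-1)
on [3/2, 3): add ∫ log(t)/t·t^(s-1) dt
over [3, ∞), the kernel integral of t**(-4) enters the sum

(324*2**s*(s - 4)*(s + 2)*(s**2 - 2*s + 1) - 324*2**s*(s - 4)*(2*s + 3)*(s**2 - 2*s + 1) - 108*3**s*s*(s - 4)*(s + 2)*(2*s + 3)*log(3) + 108*3**s*s*(s - 4)*(s + 2)*(2*s + 3)*log(2) - 108*3**s*(s - 4)*(s + 2)*(2*s + 3)*log(2) + 108*3**s*(s - 4)*(s + 2)*(2*s + 3) + 108*3**s*(s - 4)*(s + 2)*(2*s + 3)*log(3) + 729*3**s*(s - 4)*(2*s + 3)*(s**2 - 2*s + 1) + 54*6**s*s*(s - 4)*(s + 2)*(2*s + 3)*log(3) - 54*6**s*(s - 4)*(s + 2)*(2*s + 3)*log(3) - 54*6**s*(s - 4)*(s + 2)*(2*s + 3) - 2*6**s*(s + 2)*(2*s + 3)*(s**2 - 2*s + 1))/(162*2**s*(s - 4)*(s + 2)*(2*s + 3)*(s**2 - 2*s + 1))
  -3/2 < Re(s) < 4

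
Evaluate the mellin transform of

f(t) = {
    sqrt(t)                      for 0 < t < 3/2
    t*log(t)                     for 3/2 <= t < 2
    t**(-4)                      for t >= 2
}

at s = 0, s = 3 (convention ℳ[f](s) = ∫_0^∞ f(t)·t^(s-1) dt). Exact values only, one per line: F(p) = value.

F(0) = -31/64 + log(8*sqrt(6)/9) + sqrt(6)
F(3) = -81*log(3)/64 - 47/256 + 27*sqrt(6)/56 + 337*log(2)/64

decompose at 3/2, 2; ℳ[f](s) sums the 3 pieces' integrals
the [0, 3/2) slice contributes ∫ sqrt(t)·t^(s-1) dt
between 3/2 and 2 the integrand is t*log(t)·t^(s-1)
on [2, ∞) integrate f = t**(-4) against the kernel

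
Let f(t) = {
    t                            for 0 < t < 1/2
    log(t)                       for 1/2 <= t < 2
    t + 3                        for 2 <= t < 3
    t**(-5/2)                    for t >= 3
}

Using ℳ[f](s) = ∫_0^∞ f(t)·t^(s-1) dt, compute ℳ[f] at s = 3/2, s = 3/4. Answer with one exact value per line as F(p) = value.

F(3/2) = sqrt(2)*(-1139 + 30*sqrt(2) + 270*log(2) + 864*sqrt(6))/180
F(3/4) = 2**(1/4)*(-436*sqrt(2) + 2*2**(3/4)*3**(1/4) + 65 + log(2**(42 + 84*sqrt(2))) + 180*6**(3/4))/63

split f at 1/2, 2, 3: ℳ[f](s) collects 4 kernel integrals
[0, 1/2) adds the kernel integral of t
segment 1/2 to 2 holds log(t); add its integral
piece [2, 3): integrate (t + 3) against the kernel
[3, ∞) adds the kernel integral of t**(-5/2)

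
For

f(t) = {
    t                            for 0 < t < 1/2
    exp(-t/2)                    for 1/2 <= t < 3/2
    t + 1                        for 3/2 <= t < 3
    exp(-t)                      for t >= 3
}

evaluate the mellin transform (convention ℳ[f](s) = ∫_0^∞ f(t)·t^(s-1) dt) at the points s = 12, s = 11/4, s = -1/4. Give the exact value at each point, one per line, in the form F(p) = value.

F(12) = -354434904271143*exp(-3/4)/1024 + 35548619933/212992 + 801693126*exp(-3) + 214975636319885*exp(-1/4)/1024
F(11/4) = 2**(1/4)*(-2640*sqrt(2)*uppergamma(11/4, 3/4) - 567*3**(3/4) + 11 + 330*2**(3/4)*uppergamma(11/4, 3) + 2640*sqrt(2)*uppergamma(11/4, 1/4) + 3456*6**(3/4))/660
F(-1/4) = 2**(1/4)*(-3*sqrt(2)*uppergamma(-1/4, 3/4) + 3*2**(3/4)*uppergamma(-1/4, 3) + 4 + 3*sqrt(2)*uppergamma(-1/4, 1/4) + 4*3**(3/4))/6

along the cuts 1/2, 3/2, 3, ℳ[f](s) splits into 4 integrals
on [0, 1/2) integrate f = t against the kernel
over [1/2, 3/2), the kernel integral of exp(-t/2) enters the sum
segment 3/2 to 3 holds (t + 1); add its integral
[3, ∞) adds the kernel integral of exp(-t)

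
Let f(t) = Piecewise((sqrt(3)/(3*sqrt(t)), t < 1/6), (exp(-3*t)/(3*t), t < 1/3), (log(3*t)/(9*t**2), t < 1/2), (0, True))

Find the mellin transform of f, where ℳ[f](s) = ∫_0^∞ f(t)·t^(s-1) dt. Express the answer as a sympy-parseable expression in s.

back out the common scale on t: sqrt(6)/(3*sqrt(t)) on [0, 1/3); 2*exp(-3*t/2)/(3*t) on [1/3, 2/3); 4*log(3*t/2)/(9*t**2) on [2/3, 1)
undo the common scale on t: 1/sqrt(t) on [0, 1/2); exp(-t)/t on [1/2, 1); log(t)/t**2 on [1, 3/2)
reversing the shared t-power: sqrt(t) on [0, 1/2); exp(-t) on [1/2, 1); log(t)/t on [1, 3/2)
summing 3 kernel integrals split by 1/6, 1/3 yields ℳ[f](s)
∫ sqrt(3)/(3*sqrt(t))·t^(s-1) over [0, 1/6)
[1/6, 1/3) adds the kernel integral of exp(-3*t)/(3*t)
the [1/3, 1/2) slice contributes ∫ log(3*t)/(9*t**2)·t^(s-1) dt

(9*2**s*(2*s - 1)*(-2*s + (s - 1)**2 + 3)*uppergamma(s - 1, 1/2) - 9*2**s*(2*s - 1)*(-2*s + (s - 1)**2 + 3)*uppergamma(s - 1, 1) + 9*2**s*(2*s - 1) + 4*3**s*(1 - 2*s) + 3**s*(s - 1)*(2*s - 1)*(-4*log(2) + 4*log(3)) + 3**s*(2*s - 1)*(-4*log(3) + 4*log(2)) + 18*sqrt(2)*(-2*s + (s - 1)**2 + 3))/(9*6**s*(2*s - 1)*(-2*s + (s - 1)**2 + 3))
  Re(s) > 1/2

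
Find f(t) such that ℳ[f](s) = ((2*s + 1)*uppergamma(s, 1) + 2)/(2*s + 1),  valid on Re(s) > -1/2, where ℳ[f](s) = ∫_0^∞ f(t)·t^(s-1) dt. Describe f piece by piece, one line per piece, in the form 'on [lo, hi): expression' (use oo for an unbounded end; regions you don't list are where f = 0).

treat the 2 regions marked off by 1 separately and sum
∫ over [0, 1) of sqrt(t)·t^(s-1) joins the sum
∫ exp(-t)·t^(s-1) over [1, ∞)

on [0, 1): sqrt(t)
on [1, oo): exp(-t)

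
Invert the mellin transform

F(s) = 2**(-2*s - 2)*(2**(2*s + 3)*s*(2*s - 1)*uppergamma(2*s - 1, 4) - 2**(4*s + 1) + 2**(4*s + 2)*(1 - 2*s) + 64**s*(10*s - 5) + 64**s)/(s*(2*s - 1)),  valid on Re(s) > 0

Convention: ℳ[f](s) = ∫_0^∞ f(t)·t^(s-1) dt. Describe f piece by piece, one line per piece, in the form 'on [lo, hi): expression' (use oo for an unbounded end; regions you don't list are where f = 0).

on [0, 4): 1/2
on [4, 16): (sqrt(t) + 1)/sqrt(t)
on [16, oo): exp(-sqrt(t))/sqrt(t)

undo the power substitution: 1/2 on [0, 2); (t + 1)/t on [2, 4); exp(-t)/t on [4, ∞)
peel off the shared t-power: t/2 on [0, 2); t + 1 on [2, 4); exp(-t) on [4, ∞)
undo the common scale on t: t on [0, 1); 2*t + 1 on [1, 2); exp(-2*t) on [2, ∞)
slice at 4, 16, transform all 3 pieces, and sum them
on [0, 4) integrate f = 1/2 against the kernel
between 4 and 16 the integrand is (sqrt(t) + 1)/sqrt(t)·t^(s-1)
segment [16, ∞) carries exp(-sqrt(t))/sqrt(t); integrate it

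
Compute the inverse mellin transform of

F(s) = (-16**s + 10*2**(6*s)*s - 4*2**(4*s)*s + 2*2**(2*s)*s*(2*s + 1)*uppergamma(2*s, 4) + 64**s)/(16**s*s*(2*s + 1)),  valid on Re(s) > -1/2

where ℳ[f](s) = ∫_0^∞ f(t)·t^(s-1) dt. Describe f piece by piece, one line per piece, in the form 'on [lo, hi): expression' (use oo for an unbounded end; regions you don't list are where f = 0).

undo the power substitution: t on [0, 1); 2*t + 1 on [1, 2); exp(-2*t) on [2, ∞)
f breaks at 1, 4 into 3 integrals to sum
on [0, 1): add ∫ sqrt(t)·t^(s-1) dt
over [1, 4), the kernel integral of (2*sqrt(t) + 1) enters the sum
segment [4, ∞) carries exp(-2*sqrt(t)); integrate it

on [0, 1): sqrt(t)
on [1, 4): 2*sqrt(t) + 1
on [4, oo): exp(-2*sqrt(t))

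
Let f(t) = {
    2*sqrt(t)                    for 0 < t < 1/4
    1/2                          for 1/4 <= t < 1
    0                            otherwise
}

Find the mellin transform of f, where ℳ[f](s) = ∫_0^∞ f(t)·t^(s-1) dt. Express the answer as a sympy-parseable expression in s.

strip the power substitution: 2*t on [0, 1/2); 1/2 on [1/2, 1)
reversing the common scale on t: t on [0, 1); 1/2 on [1, 2)
breakpoints 1/4: one integral from each of the 2 segments
over [0, 1/4), the kernel integral of 2*sqrt(t) enters the sum
[1/4, 1) adds the kernel integral of 1/2

(4**s*(2*s + 1) + 2*s - 1)/(2*2**(2*s)*s*(2*s + 1))
  Re(s) > -1/2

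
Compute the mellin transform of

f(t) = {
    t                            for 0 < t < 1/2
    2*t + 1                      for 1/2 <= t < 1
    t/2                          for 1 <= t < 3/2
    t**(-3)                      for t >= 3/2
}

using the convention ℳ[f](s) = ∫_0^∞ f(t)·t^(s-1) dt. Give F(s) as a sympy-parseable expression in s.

(270*2**s*s**2 - 702*2**s*s - 324*2**s + 49*3**s*s**2 - 275*3**s*s - 162*s**2 + 378*s + 324)/(108*2**s*s*(s**2 - 2*s - 3))
  -1 < Re(s) < 3

along the cuts 1/2, 1, 3/2, ℳ[f](s) splits into 4 integrals
∫ t·t^(s-1) over [0, 1/2)
[1/2, 1) adds the kernel integral of (2*t + 1)
over [1, 3/2), the kernel integral of t/2 enters the sum
[3/2, ∞) adds the kernel integral of t**(-3)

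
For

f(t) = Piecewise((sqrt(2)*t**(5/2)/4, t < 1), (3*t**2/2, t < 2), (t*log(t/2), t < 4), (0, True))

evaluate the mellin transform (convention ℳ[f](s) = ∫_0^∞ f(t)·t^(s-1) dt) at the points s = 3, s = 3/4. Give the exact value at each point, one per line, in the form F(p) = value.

reversing the shared t-power: sqrt(2)*t**2/4 on [0, 1); 3*t**(3/2)/2 on [1, 2); sqrt(t)*log(t/2) on [2, 4)
undo the shared t-power: sqrt(2)*t**(3/2)/4 on [0, 1); 3*t/2 on [1, 2); log(t/2) on [2, 4)
remove the common scale on t first: t**(3/2) on [0, 1/2); 3*t on [1/2, 1); log(t) on [1, 2)
cuts at 1, 2: linearity sums the 3 kernel integrals
segment 0 to 1 holds sqrt(2)*t**(5/2)/4; add its integral
on [1, 2) integrate f = 3*t**2/2 against the kernel
∫ t*log(t/2)·t^(s-1) over [2, 4)

F(3) = -57/10 + sqrt(2)/22 + 64*log(2)
F(3/4) = -1615*sqrt(2)/637 - 6/11 + 32*sqrt(2)*log(2)/7 + 1528*2**(3/4)/539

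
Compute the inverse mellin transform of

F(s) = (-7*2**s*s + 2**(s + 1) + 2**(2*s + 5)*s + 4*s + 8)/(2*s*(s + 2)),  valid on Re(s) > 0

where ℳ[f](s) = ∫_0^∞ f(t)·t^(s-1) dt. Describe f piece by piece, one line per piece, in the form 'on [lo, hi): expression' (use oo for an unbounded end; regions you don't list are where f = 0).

linearity at 1, 2 turns ℳ[f](s) into 3 summed integrals
the [0, 1) slice contributes ∫ 5/2·t^(s-1) dt
the [1, 2) slice contributes ∫ 1/2·t^(s-1) dt
the [2, 4) slice contributes ∫ t**2·t^(s-1) dt

on [0, 1): 5/2
on [1, 2): 1/2
on [2, 4): t**2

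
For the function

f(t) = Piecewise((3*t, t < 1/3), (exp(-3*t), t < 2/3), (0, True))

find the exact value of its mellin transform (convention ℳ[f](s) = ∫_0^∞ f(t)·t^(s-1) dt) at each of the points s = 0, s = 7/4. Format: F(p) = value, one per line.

F(0) = Ei(-2) - Ei(-1) + 1
F(7/4) = 3**(1/4)*(-11*uppergamma(7/4, 2) + 4 + 11*uppergamma(7/4, 1))/99

strip the common scale on t: t on [0, 1); exp(-t) on [1, 2)
the 2 pieces separated at 1/3 each add one integral
∫ 3*t·t^(s-1) over [0, 1/3)
over [1/3, 2/3), the kernel integral of exp(-3*t) enters the sum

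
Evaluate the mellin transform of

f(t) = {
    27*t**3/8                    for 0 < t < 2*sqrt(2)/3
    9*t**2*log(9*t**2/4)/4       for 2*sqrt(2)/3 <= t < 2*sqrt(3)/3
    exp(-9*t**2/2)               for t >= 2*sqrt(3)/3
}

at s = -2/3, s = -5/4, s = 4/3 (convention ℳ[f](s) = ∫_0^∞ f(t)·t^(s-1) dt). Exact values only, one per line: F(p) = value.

F(-2/3) = -27*6**(1/3)/16 - 3*3**(2/3)*log(2)/4 + 6**(2/3)*uppergamma(-1/3, 6)/4 + 3*sqrt(2)*3**(2/3)/7 + 9*6**(1/3)*log(3)/8 + 9*3**(2/3)/8
F(-5/4) = -8*2**(3/4)*3**(5/8)/3 + 3*2**(3/8)*3**(1/4)*uppergamma(-5/8, 6)/4 + log(3**(2**(3/4)*3**(5/8))/2**(2*2**(1/8)*3**(1/4))) + 6*2**(5/8)*3**(1/4)/7 + 16*2**(1/8)*3**(1/4)/3
F(4/3) = -9*6**(1/3)/25 - 4*3**(2/3)*log(2)/15 + 6**(2/3)*uppergamma(2/3, 6)/18 + 4*3**(2/3)/25 + 8*sqrt(2)*3**(2/3)/39 + 3*6**(1/3)*log(3)/5

remove the common scale on t first: t**3 on [0, sqrt(2)); t**2*log(t**2) on [sqrt(2), sqrt(3)); exp(-2*t**2) on [sqrt(3), ∞)
undo the power substitution: t**(3/2) on [0, 2); t*log(t) on [2, 3); exp(-2*t) on [3, ∞)
along the cuts 2*sqrt(2)/3, 2*sqrt(3)/3, ℳ[f](s) splits into 3 integrals
between 0 and 2*sqrt(2)/3 the integrand is 27*t**3/8·t^(s-1)
on [2*sqrt(2)/3, 2*sqrt(3)/3): add ∫ 9*t**2*log(9*t**2/4)/4·t^(s-1) dt
on [2*sqrt(3)/3, ∞) integrate f = exp(-9*t**2/2) against the kernel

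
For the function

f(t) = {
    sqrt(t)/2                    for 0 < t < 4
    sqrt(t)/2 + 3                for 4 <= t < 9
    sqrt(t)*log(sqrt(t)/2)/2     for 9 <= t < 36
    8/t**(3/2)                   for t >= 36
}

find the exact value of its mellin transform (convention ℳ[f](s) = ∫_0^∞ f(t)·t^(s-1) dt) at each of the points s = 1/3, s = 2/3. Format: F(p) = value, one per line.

undo the power substitution: t/2 on [0, 2); t/2 + 3 on [2, 3); t*log(t/2)/2 on [3, 6); …
invert the common scale on t to get t on [0, 1); t + 3 on [1, 3/2); t*log(t) on [3/2, 3); …
slice at 4, 9, 36, transform all 4 pieces, and sum them
∫ over [0, 4) of sqrt(t)/2·t^(s-1) joins the sum
on [4, 9) integrate f = (sqrt(t)/2 + 3) against the kernel
between 9 and 36 the integrand is sqrt(t)*log(sqrt(t)/2)/2·t^(s-1)
the [36, ∞) slice contributes ∫ 8/t**(3/2)·t^(s-1) dt

F(1/3) = -9*2**(2/3) - 3352*6**(2/3)/1575 + log(2**(9*3**(2/3)/5)*3**(-9*3**(2/3)/5 + 18*6**(2/3)/5)) + 297*3**(2/3)/25
F(2/3) = -4664*6**(1/3)/735 - 9*2**(1/3) + 1863*3**(1/3)/98 + log(2**(27*3**(1/3)/7)*3**(-27*3**(1/3)/7 + 108*6**(1/3)/7))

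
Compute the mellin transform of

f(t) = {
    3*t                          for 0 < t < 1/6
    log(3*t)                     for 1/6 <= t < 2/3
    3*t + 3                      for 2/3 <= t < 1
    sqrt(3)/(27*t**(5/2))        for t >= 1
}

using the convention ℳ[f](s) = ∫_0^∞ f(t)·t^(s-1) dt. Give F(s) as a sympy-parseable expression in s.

undo the common scale on t: t on [0, 1/2); log(t) on [1/2, 2); t + 3 on [2, 3); …
cuts at 1/6, 2/3, 1: linearity sums the 4 kernel integrals
the [0, 1/6) slice contributes ∫ 3*t·t^(s-1) dt
segment 1/6 to 2/3 holds log(3*t); add its integral
segment 2/3 to 1 holds (3*t + 3); add its integral
the [1, ∞) slice contributes ∫ sqrt(3)/(27*t**(5/2))·t^(s-1) dt

(-270*2**(2*s)*s**2*(2*s - 5) + 54*2**(2*s)*s*(s + 1)*(2*s - 5)*log(2) - 162*2**(2*s)*s*(2*s - 5) - 54*2**(2*s)*(s + 1)*(2*s - 5) - 4*sqrt(3)*6**s*s**2*(s + 1) + 324*6**s*s**2*(2*s - 5) + 162*6**s*s*(2*s - 5) + 27*s**2*(2*s - 5) + 54*s*(s + 1)*(2*s - 5)*log(2) + (2*s - 5)*(54*s + 54))/(54*6**s*s**2*(s + 1)*(2*s - 5))
  -1 < Re(s) < 5/2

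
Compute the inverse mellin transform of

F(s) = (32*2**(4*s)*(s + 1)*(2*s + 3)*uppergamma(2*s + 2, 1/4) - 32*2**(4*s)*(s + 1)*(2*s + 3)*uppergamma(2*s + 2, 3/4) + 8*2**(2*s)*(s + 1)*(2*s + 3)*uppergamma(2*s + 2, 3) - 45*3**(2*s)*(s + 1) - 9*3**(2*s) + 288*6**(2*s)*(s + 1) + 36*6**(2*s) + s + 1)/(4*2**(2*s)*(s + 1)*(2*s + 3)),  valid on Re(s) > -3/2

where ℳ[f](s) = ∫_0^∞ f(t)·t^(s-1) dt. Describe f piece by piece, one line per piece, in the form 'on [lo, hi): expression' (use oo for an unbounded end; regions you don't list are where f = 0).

remove the power substitution first: t**3 on [0, 1/2); t**2*exp(-t/2) on [1/2, 3/2); t**2*(t + 1) on [3/2, 3); …
reversing the shared t-power: t on [0, 1/2); exp(-t/2) on [1/2, 3/2); t + 1 on [3/2, 3); …
integrate the 4 segments split at 1/4, 9/4, 9, then add the results
between 0 and 1/4 the integrand is t**(3/2)·t^(s-1)
over [1/4, 9/4), the kernel integral of t*exp(-sqrt(t)/2) enters the sum
piece [9/4, 9): integrate t*(sqrt(t) + 1) against the kernel
piece [9, ∞): integrate t*exp(-sqrt(t)) against the kernel

on [0, 1/4): t**(3/2)
on [1/4, 9/4): t*exp(-sqrt(t)/2)
on [9/4, 9): t*(sqrt(t) + 1)
on [9, oo): t*exp(-sqrt(t))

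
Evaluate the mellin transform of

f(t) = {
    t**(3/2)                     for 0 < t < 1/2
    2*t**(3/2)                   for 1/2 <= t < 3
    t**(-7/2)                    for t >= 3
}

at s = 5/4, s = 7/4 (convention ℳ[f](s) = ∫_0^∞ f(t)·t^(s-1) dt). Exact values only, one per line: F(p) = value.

F(5/4) = 2**(1/4)*(-243 + 17540*6**(3/4))/5346
F(7/4) = 2**(3/4)*(-63 + 27320*6**(1/4))/3276

peel off the shared t-power: t on [0, 1/2); 2*t on [1/2, 3); t**(-4) on [3, ∞)
split f at 1/2, 3: ℳ[f](s) collects 3 kernel integrals
for t in [0, 1/2): the term is ∫ t**(3/2)·t^(s-1)
the [1/2, 3) slice contributes ∫ 2*t**(3/2)·t^(s-1) dt
segment [3, ∞) carries t**(-7/2); integrate it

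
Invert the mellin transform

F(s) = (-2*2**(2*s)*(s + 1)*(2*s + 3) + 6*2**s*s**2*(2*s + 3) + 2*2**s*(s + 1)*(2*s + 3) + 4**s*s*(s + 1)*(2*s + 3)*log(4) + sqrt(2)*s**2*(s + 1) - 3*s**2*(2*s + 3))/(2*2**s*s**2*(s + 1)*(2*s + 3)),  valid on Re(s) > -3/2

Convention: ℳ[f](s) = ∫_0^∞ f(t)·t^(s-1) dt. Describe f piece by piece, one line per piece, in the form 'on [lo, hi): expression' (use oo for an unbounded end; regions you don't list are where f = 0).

on [0, 1/2): t**(3/2)
on [1/2, 1): 3*t
on [1, 2): log(t)

the 3 pieces separated at 1/2, 1 each add one integral
∫ t**(3/2)·t^(s-1) over [0, 1/2)
∫ 3*t·t^(s-1) over [1/2, 1)
for t in [1, 2): the term is ∫ log(t)·t^(s-1)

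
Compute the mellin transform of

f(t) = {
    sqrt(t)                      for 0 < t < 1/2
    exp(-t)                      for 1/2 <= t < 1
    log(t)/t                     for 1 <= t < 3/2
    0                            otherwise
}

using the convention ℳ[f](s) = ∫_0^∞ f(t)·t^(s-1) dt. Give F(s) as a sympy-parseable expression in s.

(3*2**s*(2*s + 1)*(s**2 - 2*s + 1)*uppergamma(s, 1/2) - 3*2**s*(2*s + 1)*(s**2 - 2*s + 1)*uppergamma(s, 1) + 3*2**s*(2*s + 1) + 3**s*s*(2*s + 1)*(-2*log(2) + 2*log(3)) - 2*3**s*(2*s + 1) + 3**s*(2*s + 1)*(-2*log(3) + 2*log(2)) + 3*sqrt(2)*(s**2 - 2*s + 1))/(3*2**s*(2*s + 1)*(s**2 - 2*s + 1))
  Re(s) > -1/2

breakpoints 1/2, 1: one integral from each of the 3 segments
on [0, 1/2): add ∫ sqrt(t)·t^(s-1) dt
over [1/2, 1), the kernel integral of exp(-t) enters the sum
[1, 3/2) adds the kernel integral of log(t)/t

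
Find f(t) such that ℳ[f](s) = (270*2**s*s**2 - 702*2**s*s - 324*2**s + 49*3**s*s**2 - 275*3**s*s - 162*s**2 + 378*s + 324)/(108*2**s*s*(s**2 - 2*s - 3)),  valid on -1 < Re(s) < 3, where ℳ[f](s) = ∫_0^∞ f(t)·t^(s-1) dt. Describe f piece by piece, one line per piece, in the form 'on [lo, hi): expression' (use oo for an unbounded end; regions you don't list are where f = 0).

on [0, 1/2): t
on [1/2, 1): 2*t + 1
on [1, 3/2): t/2
on [3/2, oo): t**(-3)

cuts at 1/2, 1, 3/2: linearity sums the 4 kernel integrals
segment [0, 1/2) carries t; integrate it
on [1/2, 1) integrate f = (2*t + 1) against the kernel
over [1, 3/2), the kernel integral of t/2 enters the sum
between 3/2 and ∞ the integrand is t**(-3)·t^(s-1)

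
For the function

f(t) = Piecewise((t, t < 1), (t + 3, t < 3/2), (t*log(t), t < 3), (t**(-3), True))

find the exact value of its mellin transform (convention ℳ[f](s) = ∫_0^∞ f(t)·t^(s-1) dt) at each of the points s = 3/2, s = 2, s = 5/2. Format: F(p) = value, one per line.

F(3/2) = -922*sqrt(3)/675 - 2 + 213*sqrt(6)/100 + log(2**(9*sqrt(6)/20)*3**(-9*sqrt(6)/20 + 18*sqrt(3)/5))
F(2) = 17/24 + 9*log(2)/8 + 63*log(3)/8
F(5/2) = -226*sqrt(3)/147 - 27*sqrt(6)*log(3)/56 - 6/5 + 27*sqrt(6)*log(2)/56 + 3861*sqrt(6)/1960 + 54*sqrt(3)*log(3)/7

cuts at 1, 3/2, 3: linearity sums the 4 kernel integrals
segment 0 to 1 holds t; add its integral
on [1, 3/2) integrate f = (t + 3) against the kernel
segment [3/2, 3) carries t*log(t); integrate it
on [3, ∞): add ∫ t**(-3)·t^(s-1) dt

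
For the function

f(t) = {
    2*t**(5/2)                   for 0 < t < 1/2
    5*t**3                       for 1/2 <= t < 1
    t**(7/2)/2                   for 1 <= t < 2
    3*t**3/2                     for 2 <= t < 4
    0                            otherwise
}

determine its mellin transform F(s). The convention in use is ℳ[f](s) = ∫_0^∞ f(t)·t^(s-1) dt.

decompose at 1/2, 1, 2; ℳ[f](s) sums the 4 pieces' integrals
segment 0 to 1/2 holds 2*t**(5/2); add its integral
between 1/2 and 1 the integrand is 5*t**3·t^(s-1)
[1, 2) adds the kernel integral of t**(7/2)/2
∫ 3*t**3/2·t^(s-1) over [2, 4)

(2**(5/2 - s)*(s + 3)*(2*s + 7) - 3*2**(s + 5)*(2*s + 5)*(2*s + 7) + 2**(s + 13/2)*(s + 3)*(2*s + 5) + 3*2**(2*s + 8)*(2*s + 5)*(2*s + 7) - 8*(s + 3)*(2*s + 5) + 40*(2*s + 5)*(2*s + 7) - 5*(2*s + 5)*(2*s + 7)/2**s)/(8*(s + 3)*(2*s + 5)*(2*s + 7))
  Re(s) > -5/2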